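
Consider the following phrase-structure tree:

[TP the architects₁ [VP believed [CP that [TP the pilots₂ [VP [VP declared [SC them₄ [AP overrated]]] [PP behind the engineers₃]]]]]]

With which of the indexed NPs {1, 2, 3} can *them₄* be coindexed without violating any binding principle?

*them* is a pronoun, so Principle B applies: it must be free in its binding domain.
Binding domain of *them₄*: the embedded TP, whose subject is the pilots₂.
*the architects₁* c-commands the pronoun but from outside its binding domain, and is not c-commanded by it → coindexation permitted.
*the pilots₂* c-commands the pronoun within its binding domain → coindexation would violate Principle B.
*the engineers₃* and the pronoun do not c-command one another → neither Principle B nor Principle C is at stake; coindexation permitted.

{1, 3}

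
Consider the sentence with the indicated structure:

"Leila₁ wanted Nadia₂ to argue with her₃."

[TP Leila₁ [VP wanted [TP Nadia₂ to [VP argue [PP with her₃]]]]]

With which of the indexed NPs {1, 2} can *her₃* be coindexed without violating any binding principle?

{1}

*her* is a pronoun, so Principle B applies: it must be free in its binding domain.
Binding domain of *her₃*: the embedded TP, whose subject is Nadia₂.
*Leila₁* c-commands the pronoun but from outside its binding domain, and is not c-commanded by it → coindexation permitted.
*Nadia₂* c-commands the pronoun within its binding domain → coindexation would violate Principle B.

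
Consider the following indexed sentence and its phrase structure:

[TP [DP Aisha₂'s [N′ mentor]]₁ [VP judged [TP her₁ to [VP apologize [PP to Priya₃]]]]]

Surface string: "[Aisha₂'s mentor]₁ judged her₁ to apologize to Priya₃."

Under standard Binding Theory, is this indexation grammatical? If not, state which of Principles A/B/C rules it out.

Principle B

The two coindexed NPs are *[Aisha₂'s mentor]₁* and *her₁*.
*her₁* is a pronoun. Its binding domain is the matrix TP, whose subject is [Aisha₂'s mentor]₁.
*[Aisha₂'s mentor]₁* c-commands it within that domain and carries the same index.
The pronoun is locally bound → Principle B violation.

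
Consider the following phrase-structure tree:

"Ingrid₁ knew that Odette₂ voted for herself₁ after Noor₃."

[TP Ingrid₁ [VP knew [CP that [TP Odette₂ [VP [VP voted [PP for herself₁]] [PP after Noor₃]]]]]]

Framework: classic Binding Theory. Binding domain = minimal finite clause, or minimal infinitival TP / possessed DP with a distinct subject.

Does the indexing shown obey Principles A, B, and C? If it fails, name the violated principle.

Principle A

The two coindexed NPs are *Ingrid₁* and *herself₁*.
*herself₁* is an anaphor. Principle A requires it to be bound within its binding domain — the embedded TP, whose subject is Odette₂.
Within that domain it is c-commanded by *Odette₂*, which does not share its index.
*Ingrid₁* does c-command the anaphor, but from outside its binding domain.
The anaphor is unbound in its domain → Principle A violation.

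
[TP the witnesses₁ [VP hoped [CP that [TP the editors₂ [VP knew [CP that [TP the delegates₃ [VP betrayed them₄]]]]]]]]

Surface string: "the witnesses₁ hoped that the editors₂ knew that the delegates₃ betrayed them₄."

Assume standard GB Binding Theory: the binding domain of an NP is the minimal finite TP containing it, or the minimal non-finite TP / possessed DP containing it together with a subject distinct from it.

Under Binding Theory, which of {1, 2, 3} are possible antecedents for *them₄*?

{1, 2}

*them* is a pronoun, so Principle B applies: it must be free in its binding domain.
Binding domain of *them₄*: the embedded TP, whose subject is the delegates₃.
*the witnesses₁* c-commands the pronoun but from outside its binding domain, and is not c-commanded by it → coindexation permitted.
*the editors₂* c-commands the pronoun but from outside its binding domain, and is not c-commanded by it → coindexation permitted.
*the delegates₃* c-commands the pronoun within its binding domain → coindexation would violate Principle B.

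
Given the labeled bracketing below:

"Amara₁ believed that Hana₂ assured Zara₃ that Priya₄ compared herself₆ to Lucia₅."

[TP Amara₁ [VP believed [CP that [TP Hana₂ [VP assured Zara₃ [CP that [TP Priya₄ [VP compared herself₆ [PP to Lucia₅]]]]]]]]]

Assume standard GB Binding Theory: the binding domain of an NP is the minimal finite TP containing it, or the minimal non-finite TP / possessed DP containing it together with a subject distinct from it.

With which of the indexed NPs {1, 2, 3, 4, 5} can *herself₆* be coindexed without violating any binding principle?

*herself* is an anaphor, so Principle A applies: it must be bound in its binding domain.
Binding domain of *herself₆*: the embedded TP, whose subject is Priya₄.
*Amara₁* c-commands the anaphor but is outside its binding domain → cannot satisfy Principle A.
*Hana₂* c-commands the anaphor but is outside its binding domain → cannot satisfy Principle A.
*Zara₃* c-commands the anaphor but is outside its binding domain → cannot satisfy Principle A.
*Priya₄* c-commands the anaphor within its binding domain → licit binder.
*Lucia₅* does not c-command the anaphor → cannot bind it.

{4}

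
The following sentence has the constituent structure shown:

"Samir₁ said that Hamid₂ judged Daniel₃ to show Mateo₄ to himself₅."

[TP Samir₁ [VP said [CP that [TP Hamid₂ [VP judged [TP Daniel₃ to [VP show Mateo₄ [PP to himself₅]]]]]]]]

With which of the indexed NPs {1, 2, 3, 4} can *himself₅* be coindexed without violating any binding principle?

{3, 4}

*himself* is an anaphor, so Principle A applies: it must be bound in its binding domain.
Binding domain of *himself₅*: the embedded TP, whose subject is Daniel₃.
*Samir₁* c-commands the anaphor but is outside its binding domain → cannot satisfy Principle A.
*Hamid₂* c-commands the anaphor but is outside its binding domain → cannot satisfy Principle A.
*Daniel₃* c-commands the anaphor within its binding domain → licit binder.
*Mateo₄* c-commands the anaphor within its binding domain → licit binder.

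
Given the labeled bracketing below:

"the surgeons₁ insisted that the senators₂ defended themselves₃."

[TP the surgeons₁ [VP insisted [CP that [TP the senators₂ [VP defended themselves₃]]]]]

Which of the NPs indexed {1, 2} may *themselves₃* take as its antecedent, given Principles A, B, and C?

*themselves* is an anaphor, so Principle A applies: it must be bound in its binding domain.
Binding domain of *themselves₃*: the embedded TP, whose subject is the senators₂.
*the surgeons₁* c-commands the anaphor but is outside its binding domain → cannot satisfy Principle A.
*the senators₂* c-commands the anaphor within its binding domain → licit binder.

{2}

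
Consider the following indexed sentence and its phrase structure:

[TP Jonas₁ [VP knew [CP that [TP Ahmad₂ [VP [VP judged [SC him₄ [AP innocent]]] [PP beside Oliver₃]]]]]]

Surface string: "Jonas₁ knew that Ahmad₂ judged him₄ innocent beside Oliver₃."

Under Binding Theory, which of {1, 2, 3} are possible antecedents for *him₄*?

*him* is a pronoun, so Principle B applies: it must be free in its binding domain.
Binding domain of *him₄*: the embedded TP, whose subject is Ahmad₂.
*Jonas₁* c-commands the pronoun but from outside its binding domain, and is not c-commanded by it → coindexation permitted.
*Ahmad₂* c-commands the pronoun within its binding domain → coindexation would violate Principle B.
*Oliver₃* and the pronoun do not c-command one another → neither Principle B nor Principle C is at stake; coindexation permitted.

{1, 3}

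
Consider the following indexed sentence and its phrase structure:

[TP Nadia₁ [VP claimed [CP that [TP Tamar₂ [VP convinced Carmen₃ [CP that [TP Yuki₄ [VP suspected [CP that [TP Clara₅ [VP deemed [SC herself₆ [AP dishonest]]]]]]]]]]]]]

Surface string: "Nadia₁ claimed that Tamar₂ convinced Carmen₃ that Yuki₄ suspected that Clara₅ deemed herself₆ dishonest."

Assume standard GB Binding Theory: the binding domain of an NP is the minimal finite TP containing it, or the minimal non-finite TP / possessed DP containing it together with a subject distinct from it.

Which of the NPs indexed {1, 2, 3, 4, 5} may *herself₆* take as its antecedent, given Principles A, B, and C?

{5}

*herself* is an anaphor, so Principle A applies: it must be bound in its binding domain.
Binding domain of *herself₆*: the embedded TP, whose subject is Clara₅.
*Nadia₁* c-commands the anaphor but is outside its binding domain → cannot satisfy Principle A.
*Tamar₂* c-commands the anaphor but is outside its binding domain → cannot satisfy Principle A.
*Carmen₃* c-commands the anaphor but is outside its binding domain → cannot satisfy Principle A.
*Yuki₄* c-commands the anaphor but is outside its binding domain → cannot satisfy Principle A.
*Clara₅* c-commands the anaphor within its binding domain → licit binder.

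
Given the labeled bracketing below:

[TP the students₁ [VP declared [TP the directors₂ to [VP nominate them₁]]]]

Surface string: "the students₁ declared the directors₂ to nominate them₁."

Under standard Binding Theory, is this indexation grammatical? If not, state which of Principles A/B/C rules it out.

The two coindexed NPs are *the students₁* and *them₁*.
*them₁* is a pronoun; its binding domain is the embedded TP, whose subject is the directors₂. Within that domain it is c-commanded only by *the directors₂*, which carries a different index — the pronoun is free locally, so Principle B holds.
*the students₁* is an R-expression; *them₁* does not c-command it, and no other NP shares its index, so Principle C is satisfied.
All principles are respected.

grammatical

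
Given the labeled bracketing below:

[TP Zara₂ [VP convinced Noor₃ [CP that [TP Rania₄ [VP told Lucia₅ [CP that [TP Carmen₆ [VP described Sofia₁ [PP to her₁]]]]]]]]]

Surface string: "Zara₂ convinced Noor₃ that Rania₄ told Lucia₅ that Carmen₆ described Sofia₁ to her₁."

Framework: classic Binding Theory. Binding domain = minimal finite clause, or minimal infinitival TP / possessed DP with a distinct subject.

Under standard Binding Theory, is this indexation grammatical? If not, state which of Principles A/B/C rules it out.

Principle B

The two coindexed NPs are *Sofia₁* and *her₁*.
*her₁* is a pronoun. Its binding domain is the embedded TP, whose subject is Carmen₆.
*Sofia₁* c-commands it within that domain and carries the same index.
The pronoun is locally bound → Principle B violation.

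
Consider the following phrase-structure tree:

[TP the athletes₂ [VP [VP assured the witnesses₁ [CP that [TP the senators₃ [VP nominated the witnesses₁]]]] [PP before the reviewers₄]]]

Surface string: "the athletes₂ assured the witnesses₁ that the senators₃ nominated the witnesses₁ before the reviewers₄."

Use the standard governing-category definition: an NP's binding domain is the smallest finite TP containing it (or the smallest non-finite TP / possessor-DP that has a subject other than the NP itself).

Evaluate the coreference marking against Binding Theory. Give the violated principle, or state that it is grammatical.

Principle C

The two coindexed NPs are *the witnesses₁* (the lower occurrence) and *the witnesses₁* (the higher occurrence).
*the witnesses₁* (the lower occurrence) is an R-expression. Principle C requires it to be free everywhere.
*the witnesses₁* (the higher occurrence) c-commands it and carries the same index.
The R-expression is bound → Principle C violation.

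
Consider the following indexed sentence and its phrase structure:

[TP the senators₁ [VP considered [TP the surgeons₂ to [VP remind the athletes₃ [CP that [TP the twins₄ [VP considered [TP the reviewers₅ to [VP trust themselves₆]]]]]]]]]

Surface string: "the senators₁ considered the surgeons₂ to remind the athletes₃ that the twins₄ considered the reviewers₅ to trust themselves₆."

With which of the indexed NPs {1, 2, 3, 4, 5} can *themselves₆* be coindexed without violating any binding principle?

*themselves* is an anaphor, so Principle A applies: it must be bound in its binding domain.
Binding domain of *themselves₆*: the embedded TP, whose subject is the reviewers₅.
*the senators₁* c-commands the anaphor but is outside its binding domain → cannot satisfy Principle A.
*the surgeons₂* c-commands the anaphor but is outside its binding domain → cannot satisfy Principle A.
*the athletes₃* c-commands the anaphor but is outside its binding domain → cannot satisfy Principle A.
*the twins₄* c-commands the anaphor but is outside its binding domain → cannot satisfy Principle A.
*the reviewers₅* c-commands the anaphor within its binding domain → licit binder.

{5}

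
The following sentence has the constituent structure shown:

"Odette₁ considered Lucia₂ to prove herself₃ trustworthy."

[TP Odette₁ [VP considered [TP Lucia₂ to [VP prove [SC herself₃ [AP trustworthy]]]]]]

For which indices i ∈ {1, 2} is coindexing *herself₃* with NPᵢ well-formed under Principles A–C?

{2}

*herself* is an anaphor, so Principle A applies: it must be bound in its binding domain.
Binding domain of *herself₃*: the embedded TP, whose subject is Lucia₂.
*Odette₁* c-commands the anaphor but is outside its binding domain → cannot satisfy Principle A.
*Lucia₂* c-commands the anaphor within its binding domain → licit binder.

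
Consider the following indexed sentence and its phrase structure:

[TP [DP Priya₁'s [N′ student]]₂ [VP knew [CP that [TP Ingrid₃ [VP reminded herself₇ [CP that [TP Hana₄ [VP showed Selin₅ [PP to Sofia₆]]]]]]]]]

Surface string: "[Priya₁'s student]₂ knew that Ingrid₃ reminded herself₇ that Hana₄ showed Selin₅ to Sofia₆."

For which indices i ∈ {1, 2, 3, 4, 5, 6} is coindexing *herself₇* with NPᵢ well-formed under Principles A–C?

{3}

*herself* is an anaphor, so Principle A applies: it must be bound in its binding domain.
Binding domain of *herself₇*: the embedded TP, whose subject is Ingrid₃.
*Priya₁* does not c-command the anaphor → cannot bind it.
*[Priya₁'s student]₂* c-commands the anaphor but is outside its binding domain → cannot satisfy Principle A.
*Ingrid₃* c-commands the anaphor within its binding domain → licit binder.
*Hana₄* does not c-command the anaphor → cannot bind it.
*Selin₅* does not c-command the anaphor → cannot bind it.
*Sofia₆* does not c-command the anaphor → cannot bind it.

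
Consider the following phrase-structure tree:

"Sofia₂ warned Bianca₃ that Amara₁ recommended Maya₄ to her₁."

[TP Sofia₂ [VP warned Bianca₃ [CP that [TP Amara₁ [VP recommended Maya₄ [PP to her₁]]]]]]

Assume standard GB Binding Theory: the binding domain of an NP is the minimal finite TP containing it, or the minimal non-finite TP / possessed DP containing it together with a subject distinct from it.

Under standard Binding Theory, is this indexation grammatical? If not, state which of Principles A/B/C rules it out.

The two coindexed NPs are *Amara₁* and *her₁*.
*her₁* is a pronoun. Its binding domain is the embedded TP, whose subject is Amara₁.
*Amara₁* c-commands it within that domain and carries the same index.
The pronoun is locally bound → Principle B violation.

Principle B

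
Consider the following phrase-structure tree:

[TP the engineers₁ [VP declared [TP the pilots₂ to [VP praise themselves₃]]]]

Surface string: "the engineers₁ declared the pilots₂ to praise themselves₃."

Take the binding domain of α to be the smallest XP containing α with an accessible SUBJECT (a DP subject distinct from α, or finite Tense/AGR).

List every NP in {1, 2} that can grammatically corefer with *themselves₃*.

{2}

*themselves* is an anaphor, so Principle A applies: it must be bound in its binding domain.
Binding domain of *themselves₃*: the embedded TP, whose subject is the pilots₂.
*the engineers₁* c-commands the anaphor but is outside its binding domain → cannot satisfy Principle A.
*the pilots₂* c-commands the anaphor within its binding domain → licit binder.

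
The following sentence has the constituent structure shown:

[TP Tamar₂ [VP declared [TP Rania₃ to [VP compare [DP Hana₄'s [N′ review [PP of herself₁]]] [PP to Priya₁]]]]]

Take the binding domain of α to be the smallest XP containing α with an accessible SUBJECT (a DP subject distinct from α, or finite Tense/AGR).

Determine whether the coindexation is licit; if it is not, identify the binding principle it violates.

Principle A

The two coindexed NPs are *Priya₁* and *herself₁*.
*herself₁* is an anaphor. Principle A requires it to be bound within its binding domain — the possessed DP, whose subject is Hana₄.
Within that domain it is c-commanded by *Hana₄*, which does not share its index.
*Priya₁* does not c-command the anaphor at all.
The anaphor is unbound in its domain → Principle A violation.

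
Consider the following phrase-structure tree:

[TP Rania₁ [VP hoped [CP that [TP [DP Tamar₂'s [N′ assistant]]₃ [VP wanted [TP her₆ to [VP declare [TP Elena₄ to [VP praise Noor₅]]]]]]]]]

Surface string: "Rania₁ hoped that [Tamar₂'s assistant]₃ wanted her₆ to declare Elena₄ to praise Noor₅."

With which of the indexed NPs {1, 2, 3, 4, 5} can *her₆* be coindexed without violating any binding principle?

{1, 2}

*her* is a pronoun, so Principle B applies: it must be free in its binding domain.
Binding domain of *her₆*: the embedded TP, whose subject is [Tamar₂'s assistant]₃.
*Rania₁* c-commands the pronoun but from outside its binding domain, and is not c-commanded by it → coindexation permitted.
*Tamar₂* and the pronoun do not c-command one another → neither Principle B nor Principle C is at stake; coindexation permitted.
*[Tamar₂'s assistant]₃* c-commands the pronoun within its binding domain → coindexation would violate Principle B.
*Elena₄*: the pronoun c-commands this R-expression → coindexation would violate Principle C on *Elena₄*.
*Noor₅*: the pronoun c-commands this R-expression → coindexation would violate Principle C on *Noor₅*.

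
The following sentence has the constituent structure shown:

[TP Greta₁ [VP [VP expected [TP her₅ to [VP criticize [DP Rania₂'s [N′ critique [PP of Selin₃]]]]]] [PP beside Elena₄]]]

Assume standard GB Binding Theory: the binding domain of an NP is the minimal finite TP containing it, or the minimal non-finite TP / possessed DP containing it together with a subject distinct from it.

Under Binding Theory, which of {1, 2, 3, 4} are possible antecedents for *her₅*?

{4}

*her* is a pronoun, so Principle B applies: it must be free in its binding domain.
Binding domain of *her₅*: the matrix TP, whose subject is Greta₁.
*Greta₁* c-commands the pronoun within its binding domain → coindexation would violate Principle B.
*Rania₂*: the pronoun c-commands this R-expression → coindexation would violate Principle C on *Rania₂*.
*Selin₃*: the pronoun c-commands this R-expression → coindexation would violate Principle C on *Selin₃*.
*Elena₄* and the pronoun do not c-command one another → neither Principle B nor Principle C is at stake; coindexation permitted.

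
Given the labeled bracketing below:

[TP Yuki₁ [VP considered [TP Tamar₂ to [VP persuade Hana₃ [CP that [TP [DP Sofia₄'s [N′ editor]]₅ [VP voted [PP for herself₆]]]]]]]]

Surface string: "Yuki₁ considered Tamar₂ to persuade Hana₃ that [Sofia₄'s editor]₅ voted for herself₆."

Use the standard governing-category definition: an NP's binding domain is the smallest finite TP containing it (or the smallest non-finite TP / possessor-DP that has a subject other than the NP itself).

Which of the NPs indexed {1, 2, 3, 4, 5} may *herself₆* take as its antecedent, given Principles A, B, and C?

{5}

*herself* is an anaphor, so Principle A applies: it must be bound in its binding domain.
Binding domain of *herself₆*: the embedded TP, whose subject is [Sofia₄'s editor]₅.
*Yuki₁* c-commands the anaphor but is outside its binding domain → cannot satisfy Principle A.
*Tamar₂* c-commands the anaphor but is outside its binding domain → cannot satisfy Principle A.
*Hana₃* c-commands the anaphor but is outside its binding domain → cannot satisfy Principle A.
*Sofia₄* does not c-command the anaphor → cannot bind it.
*[Sofia₄'s editor]₅* c-commands the anaphor within its binding domain → licit binder.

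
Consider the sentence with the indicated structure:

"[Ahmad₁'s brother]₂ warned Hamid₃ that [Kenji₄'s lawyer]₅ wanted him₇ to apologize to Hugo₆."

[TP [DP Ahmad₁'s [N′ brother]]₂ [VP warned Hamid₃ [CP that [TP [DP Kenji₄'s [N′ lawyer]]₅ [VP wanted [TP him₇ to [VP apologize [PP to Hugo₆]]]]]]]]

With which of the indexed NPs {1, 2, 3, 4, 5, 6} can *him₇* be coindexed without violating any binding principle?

{1, 2, 3, 4}

*him* is a pronoun, so Principle B applies: it must be free in its binding domain.
Binding domain of *him₇*: the embedded TP, whose subject is [Kenji₄'s lawyer]₅.
*Ahmad₁* and the pronoun do not c-command one another → neither Principle B nor Principle C is at stake; coindexation permitted.
*[Ahmad₁'s brother]₂* c-commands the pronoun but from outside its binding domain, and is not c-commanded by it → coindexation permitted.
*Hamid₃* c-commands the pronoun but from outside its binding domain, and is not c-commanded by it → coindexation permitted.
*Kenji₄* and the pronoun do not c-command one another → neither Principle B nor Principle C is at stake; coindexation permitted.
*[Kenji₄'s lawyer]₅* c-commands the pronoun within its binding domain → coindexation would violate Principle B.
*Hugo₆*: the pronoun c-commands this R-expression → coindexation would violate Principle C on *Hugo₆*.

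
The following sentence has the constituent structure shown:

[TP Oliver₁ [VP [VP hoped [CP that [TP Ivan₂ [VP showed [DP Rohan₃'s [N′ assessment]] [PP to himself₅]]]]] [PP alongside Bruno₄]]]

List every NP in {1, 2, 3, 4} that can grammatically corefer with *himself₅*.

*himself* is an anaphor, so Principle A applies: it must be bound in its binding domain.
Binding domain of *himself₅*: the embedded TP, whose subject is Ivan₂.
*Oliver₁* c-commands the anaphor but is outside its binding domain → cannot satisfy Principle A.
*Ivan₂* c-commands the anaphor within its binding domain → licit binder.
*Rohan₃* does not c-command the anaphor → cannot bind it.
*Bruno₄* does not c-command the anaphor → cannot bind it.

{2}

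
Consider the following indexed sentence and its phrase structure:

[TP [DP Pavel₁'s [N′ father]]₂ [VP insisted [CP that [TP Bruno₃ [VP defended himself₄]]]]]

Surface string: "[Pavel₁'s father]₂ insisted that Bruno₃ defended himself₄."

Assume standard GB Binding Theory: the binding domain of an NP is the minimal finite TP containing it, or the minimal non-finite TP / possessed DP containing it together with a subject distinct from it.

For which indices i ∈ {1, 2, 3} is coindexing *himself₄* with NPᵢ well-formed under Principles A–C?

*himself* is an anaphor, so Principle A applies: it must be bound in its binding domain.
Binding domain of *himself₄*: the embedded TP, whose subject is Bruno₃.
*Pavel₁* does not c-command the anaphor → cannot bind it.
*[Pavel₁'s father]₂* c-commands the anaphor but is outside its binding domain → cannot satisfy Principle A.
*Bruno₃* c-commands the anaphor within its binding domain → licit binder.

{3}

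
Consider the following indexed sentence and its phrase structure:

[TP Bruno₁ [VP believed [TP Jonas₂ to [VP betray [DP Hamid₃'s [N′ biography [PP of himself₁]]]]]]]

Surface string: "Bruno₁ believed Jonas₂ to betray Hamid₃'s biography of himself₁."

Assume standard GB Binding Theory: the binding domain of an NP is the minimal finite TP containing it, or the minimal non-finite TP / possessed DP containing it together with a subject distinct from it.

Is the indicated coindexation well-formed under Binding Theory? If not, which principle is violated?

Principle A

The two coindexed NPs are *Bruno₁* and *himself₁*.
*himself₁* is an anaphor. Principle A requires it to be bound within its binding domain — the possessed DP, whose subject is Hamid₃.
Within that domain it is c-commanded by *Hamid₃*, which does not share its index.
*Bruno₁* does c-command the anaphor, but from outside its binding domain.
The anaphor is unbound in its domain → Principle A violation.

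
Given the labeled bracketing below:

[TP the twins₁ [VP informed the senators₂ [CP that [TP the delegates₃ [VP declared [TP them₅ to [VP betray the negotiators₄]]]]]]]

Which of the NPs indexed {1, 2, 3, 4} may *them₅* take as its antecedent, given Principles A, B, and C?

*them* is a pronoun, so Principle B applies: it must be free in its binding domain.
Binding domain of *them₅*: the embedded TP, whose subject is the delegates₃.
*the twins₁* c-commands the pronoun but from outside its binding domain, and is not c-commanded by it → coindexation permitted.
*the senators₂* c-commands the pronoun but from outside its binding domain, and is not c-commanded by it → coindexation permitted.
*the delegates₃* c-commands the pronoun within its binding domain → coindexation would violate Principle B.
*the negotiators₄*: the pronoun c-commands this R-expression → coindexation would violate Principle C on *the negotiators₄*.

{1, 2}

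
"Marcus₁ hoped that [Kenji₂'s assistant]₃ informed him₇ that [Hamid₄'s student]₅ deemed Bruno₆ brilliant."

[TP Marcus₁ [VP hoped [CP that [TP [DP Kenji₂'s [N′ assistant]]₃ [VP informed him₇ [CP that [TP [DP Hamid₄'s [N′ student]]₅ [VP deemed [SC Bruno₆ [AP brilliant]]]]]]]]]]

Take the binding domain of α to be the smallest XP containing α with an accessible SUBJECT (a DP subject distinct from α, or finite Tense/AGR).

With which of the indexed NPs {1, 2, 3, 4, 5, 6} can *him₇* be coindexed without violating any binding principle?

*him* is a pronoun, so Principle B applies: it must be free in its binding domain.
Binding domain of *him₇*: the embedded TP, whose subject is [Kenji₂'s assistant]₃.
*Marcus₁* c-commands the pronoun but from outside its binding domain, and is not c-commanded by it → coindexation permitted.
*Kenji₂* and the pronoun do not c-command one another → neither Principle B nor Principle C is at stake; coindexation permitted.
*[Kenji₂'s assistant]₃* c-commands the pronoun within its binding domain → coindexation would violate Principle B.
*Hamid₄*: the pronoun c-commands this R-expression → coindexation would violate Principle C on *Hamid₄*.
*[Hamid₄'s student]₅*: the pronoun c-commands this R-expression → coindexation would violate Principle C on *[Hamid₄'s student]₅*.
*Bruno₆*: the pronoun c-commands this R-expression → coindexation would violate Principle C on *Bruno₆*.

{1, 2}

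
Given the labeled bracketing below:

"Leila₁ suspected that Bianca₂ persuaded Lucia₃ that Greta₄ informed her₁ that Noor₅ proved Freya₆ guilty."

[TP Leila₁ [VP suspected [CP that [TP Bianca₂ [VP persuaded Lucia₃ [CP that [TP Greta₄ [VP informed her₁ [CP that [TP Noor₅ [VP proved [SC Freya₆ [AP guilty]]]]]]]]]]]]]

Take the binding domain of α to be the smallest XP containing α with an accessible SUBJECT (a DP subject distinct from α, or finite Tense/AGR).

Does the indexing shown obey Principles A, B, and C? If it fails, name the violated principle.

The two coindexed NPs are *Leila₁* and *her₁*.
*her₁* is a pronoun; its binding domain is the embedded TP, whose subject is Greta₄. Within that domain it is c-commanded only by *Greta₄*, which carries a different index — the pronoun is free locally, so Principle B holds.
*Leila₁* is an R-expression; *her₁* does not c-command it, and no other NP shares its index, so Principle C is satisfied.
All principles are respected.

grammatical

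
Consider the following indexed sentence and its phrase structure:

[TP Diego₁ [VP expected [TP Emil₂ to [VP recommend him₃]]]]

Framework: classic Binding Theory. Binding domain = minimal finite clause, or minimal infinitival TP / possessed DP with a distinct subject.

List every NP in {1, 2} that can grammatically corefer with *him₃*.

*him* is a pronoun, so Principle B applies: it must be free in its binding domain.
Binding domain of *him₃*: the embedded TP, whose subject is Emil₂.
*Diego₁* c-commands the pronoun but from outside its binding domain, and is not c-commanded by it → coindexation permitted.
*Emil₂* c-commands the pronoun within its binding domain → coindexation would violate Principle B.

{1}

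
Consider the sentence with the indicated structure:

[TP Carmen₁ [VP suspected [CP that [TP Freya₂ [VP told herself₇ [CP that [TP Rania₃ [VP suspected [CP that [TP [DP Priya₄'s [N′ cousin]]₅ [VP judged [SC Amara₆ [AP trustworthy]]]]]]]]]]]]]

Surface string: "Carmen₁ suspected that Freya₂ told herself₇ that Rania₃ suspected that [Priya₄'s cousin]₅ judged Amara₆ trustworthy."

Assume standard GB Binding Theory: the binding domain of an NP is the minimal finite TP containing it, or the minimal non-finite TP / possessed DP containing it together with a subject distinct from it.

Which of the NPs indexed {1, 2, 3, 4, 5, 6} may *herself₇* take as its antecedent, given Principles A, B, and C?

{2}

*herself* is an anaphor, so Principle A applies: it must be bound in its binding domain.
Binding domain of *herself₇*: the embedded TP, whose subject is Freya₂.
*Carmen₁* c-commands the anaphor but is outside its binding domain → cannot satisfy Principle A.
*Freya₂* c-commands the anaphor within its binding domain → licit binder.
*Rania₃* does not c-command the anaphor → cannot bind it.
*Priya₄* does not c-command the anaphor → cannot bind it.
*[Priya₄'s cousin]₅* does not c-command the anaphor → cannot bind it.
*Amara₆* does not c-command the anaphor → cannot bind it.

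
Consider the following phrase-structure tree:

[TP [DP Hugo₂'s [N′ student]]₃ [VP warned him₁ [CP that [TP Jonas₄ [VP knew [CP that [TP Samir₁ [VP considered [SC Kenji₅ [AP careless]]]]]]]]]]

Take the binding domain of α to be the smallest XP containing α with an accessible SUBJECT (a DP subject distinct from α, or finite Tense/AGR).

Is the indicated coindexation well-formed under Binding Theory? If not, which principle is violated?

Principle C

The two coindexed NPs are *him₁* and *Samir₁*.
*Samir₁* is an R-expression. Principle C requires it to be free everywhere.
*him₁* c-commands it and carries the same index.
The R-expression is bound → Principle C violation.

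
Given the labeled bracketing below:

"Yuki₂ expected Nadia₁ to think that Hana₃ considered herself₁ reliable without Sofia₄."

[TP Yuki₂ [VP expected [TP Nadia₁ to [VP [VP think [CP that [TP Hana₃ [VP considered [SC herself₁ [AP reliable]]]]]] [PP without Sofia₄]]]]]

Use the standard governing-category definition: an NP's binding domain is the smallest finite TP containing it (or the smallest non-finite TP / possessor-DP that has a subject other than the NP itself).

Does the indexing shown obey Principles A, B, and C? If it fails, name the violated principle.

The two coindexed NPs are *Nadia₁* and *herself₁*.
*herself₁* is an anaphor. Principle A requires it to be bound within its binding domain — the embedded TP, whose subject is Hana₃.
Within that domain it is c-commanded by *Hana₃*, which does not share its index.
*Nadia₁* does c-command the anaphor, but from outside its binding domain.
The anaphor is unbound in its domain → Principle A violation.

Principle A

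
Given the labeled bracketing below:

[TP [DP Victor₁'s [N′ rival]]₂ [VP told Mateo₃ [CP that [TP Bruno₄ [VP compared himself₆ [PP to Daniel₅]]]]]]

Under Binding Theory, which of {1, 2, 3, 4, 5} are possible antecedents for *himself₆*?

*himself* is an anaphor, so Principle A applies: it must be bound in its binding domain.
Binding domain of *himself₆*: the embedded TP, whose subject is Bruno₄.
*Victor₁* does not c-command the anaphor → cannot bind it.
*[Victor₁'s rival]₂* c-commands the anaphor but is outside its binding domain → cannot satisfy Principle A.
*Mateo₃* c-commands the anaphor but is outside its binding domain → cannot satisfy Principle A.
*Bruno₄* c-commands the anaphor within its binding domain → licit binder.
*Daniel₅* does not c-command the anaphor → cannot bind it.

{4}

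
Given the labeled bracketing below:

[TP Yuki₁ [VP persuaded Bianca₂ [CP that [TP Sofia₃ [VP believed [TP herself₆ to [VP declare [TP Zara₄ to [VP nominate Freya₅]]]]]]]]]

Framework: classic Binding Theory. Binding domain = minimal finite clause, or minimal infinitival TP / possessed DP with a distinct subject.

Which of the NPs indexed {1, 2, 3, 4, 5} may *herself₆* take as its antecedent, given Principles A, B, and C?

*herself* is an anaphor, so Principle A applies: it must be bound in its binding domain.
Binding domain of *herself₆*: the embedded TP, whose subject is Sofia₃.
*Yuki₁* c-commands the anaphor but is outside its binding domain → cannot satisfy Principle A.
*Bianca₂* c-commands the anaphor but is outside its binding domain → cannot satisfy Principle A.
*Sofia₃* c-commands the anaphor within its binding domain → licit binder.
*Zara₄* does not c-command the anaphor → cannot bind it.
*Freya₅* does not c-command the anaphor → cannot bind it.

{3}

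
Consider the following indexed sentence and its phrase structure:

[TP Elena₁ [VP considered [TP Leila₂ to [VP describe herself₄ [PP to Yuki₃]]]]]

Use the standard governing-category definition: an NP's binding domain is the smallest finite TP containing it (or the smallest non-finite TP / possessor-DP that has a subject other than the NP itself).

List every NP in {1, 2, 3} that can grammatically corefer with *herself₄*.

{2}

*herself* is an anaphor, so Principle A applies: it must be bound in its binding domain.
Binding domain of *herself₄*: the embedded TP, whose subject is Leila₂.
*Elena₁* c-commands the anaphor but is outside its binding domain → cannot satisfy Principle A.
*Leila₂* c-commands the anaphor within its binding domain → licit binder.
*Yuki₃* does not c-command the anaphor → cannot bind it.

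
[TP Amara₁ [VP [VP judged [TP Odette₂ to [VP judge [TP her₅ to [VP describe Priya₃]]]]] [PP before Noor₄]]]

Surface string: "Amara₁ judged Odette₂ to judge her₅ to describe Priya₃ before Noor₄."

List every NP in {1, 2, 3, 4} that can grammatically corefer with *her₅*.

*her* is a pronoun, so Principle B applies: it must be free in its binding domain.
Binding domain of *her₅*: the embedded TP, whose subject is Odette₂.
*Amara₁* c-commands the pronoun but from outside its binding domain, and is not c-commanded by it → coindexation permitted.
*Odette₂* c-commands the pronoun within its binding domain → coindexation would violate Principle B.
*Priya₃*: the pronoun c-commands this R-expression → coindexation would violate Principle C on *Priya₃*.
*Noor₄* and the pronoun do not c-command one another → neither Principle B nor Principle C is at stake; coindexation permitted.

{1, 4}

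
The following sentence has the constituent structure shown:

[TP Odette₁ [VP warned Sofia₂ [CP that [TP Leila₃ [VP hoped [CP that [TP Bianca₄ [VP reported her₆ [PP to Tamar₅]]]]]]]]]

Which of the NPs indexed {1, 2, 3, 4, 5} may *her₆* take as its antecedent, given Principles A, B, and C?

{1, 2, 3}

*her* is a pronoun, so Principle B applies: it must be free in its binding domain.
Binding domain of *her₆*: the embedded TP, whose subject is Bianca₄.
*Odette₁* c-commands the pronoun but from outside its binding domain, and is not c-commanded by it → coindexation permitted.
*Sofia₂* c-commands the pronoun but from outside its binding domain, and is not c-commanded by it → coindexation permitted.
*Leila₃* c-commands the pronoun but from outside its binding domain, and is not c-commanded by it → coindexation permitted.
*Bianca₄* c-commands the pronoun within its binding domain → coindexation would violate Principle B.
*Tamar₅*: the pronoun c-commands this R-expression → coindexation would violate Principle C on *Tamar₅*.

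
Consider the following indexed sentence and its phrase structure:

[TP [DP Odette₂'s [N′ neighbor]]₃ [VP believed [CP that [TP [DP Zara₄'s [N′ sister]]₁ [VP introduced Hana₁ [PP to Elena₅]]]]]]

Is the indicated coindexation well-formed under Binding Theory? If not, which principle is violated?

The two coindexed NPs are *[Zara₄'s sister]₁* and *Hana₁*.
*Hana₁* is an R-expression. Principle C requires it to be free everywhere.
*[Zara₄'s sister]₁* c-commands it and carries the same index.
The R-expression is bound → Principle C violation.

Principle C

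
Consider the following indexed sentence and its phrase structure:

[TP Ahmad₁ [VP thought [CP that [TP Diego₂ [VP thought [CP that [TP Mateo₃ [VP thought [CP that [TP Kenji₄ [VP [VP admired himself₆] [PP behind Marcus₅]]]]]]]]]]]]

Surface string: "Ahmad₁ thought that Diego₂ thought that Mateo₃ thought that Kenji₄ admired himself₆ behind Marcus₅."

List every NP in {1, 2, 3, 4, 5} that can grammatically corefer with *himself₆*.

*himself* is an anaphor, so Principle A applies: it must be bound in its binding domain.
Binding domain of *himself₆*: the embedded TP, whose subject is Kenji₄.
*Ahmad₁* c-commands the anaphor but is outside its binding domain → cannot satisfy Principle A.
*Diego₂* c-commands the anaphor but is outside its binding domain → cannot satisfy Principle A.
*Mateo₃* c-commands the anaphor but is outside its binding domain → cannot satisfy Principle A.
*Kenji₄* c-commands the anaphor within its binding domain → licit binder.
*Marcus₅* does not c-command the anaphor → cannot bind it.

{4}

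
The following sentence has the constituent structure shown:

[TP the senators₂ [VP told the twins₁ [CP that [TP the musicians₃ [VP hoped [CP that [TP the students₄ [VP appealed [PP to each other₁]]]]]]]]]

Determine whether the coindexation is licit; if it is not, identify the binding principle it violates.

The two coindexed NPs are *the twins₁* and *each other₁*.
*each other₁* is an anaphor. Principle A requires it to be bound within its binding domain — the embedded TP, whose subject is the students₄.
Within that domain it is c-commanded by *the students₄*, which does not share its index.
*the twins₁* does c-command the anaphor, but from outside its binding domain.
The anaphor is unbound in its domain → Principle A violation.

Principle A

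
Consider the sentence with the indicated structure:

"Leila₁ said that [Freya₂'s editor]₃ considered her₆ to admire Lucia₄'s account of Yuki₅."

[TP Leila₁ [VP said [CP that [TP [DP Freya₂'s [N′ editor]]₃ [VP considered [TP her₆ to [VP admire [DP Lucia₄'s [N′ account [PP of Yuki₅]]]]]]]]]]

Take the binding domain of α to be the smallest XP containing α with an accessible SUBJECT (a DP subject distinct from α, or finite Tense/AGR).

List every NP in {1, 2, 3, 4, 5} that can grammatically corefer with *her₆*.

{1, 2}

*her* is a pronoun, so Principle B applies: it must be free in its binding domain.
Binding domain of *her₆*: the embedded TP, whose subject is [Freya₂'s editor]₃.
*Leila₁* c-commands the pronoun but from outside its binding domain, and is not c-commanded by it → coindexation permitted.
*Freya₂* and the pronoun do not c-command one another → neither Principle B nor Principle C is at stake; coindexation permitted.
*[Freya₂'s editor]₃* c-commands the pronoun within its binding domain → coindexation would violate Principle B.
*Lucia₄*: the pronoun c-commands this R-expression → coindexation would violate Principle C on *Lucia₄*.
*Yuki₅*: the pronoun c-commands this R-expression → coindexation would violate Principle C on *Yuki₅*.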